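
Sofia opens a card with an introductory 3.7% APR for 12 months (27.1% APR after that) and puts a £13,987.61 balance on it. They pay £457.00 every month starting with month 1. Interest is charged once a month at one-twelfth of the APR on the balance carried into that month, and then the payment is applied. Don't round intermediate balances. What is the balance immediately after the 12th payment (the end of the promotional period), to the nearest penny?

£8,936.06

Promo months 1–12 at r₀ = 3.7%/12 = 0.00308333; months 13+ at r₁ = 27.1%/12 = 0.0225833.
After month 12: iterate B ← B·(1+r₀) − £457.00 for 12 months → £8,936.06.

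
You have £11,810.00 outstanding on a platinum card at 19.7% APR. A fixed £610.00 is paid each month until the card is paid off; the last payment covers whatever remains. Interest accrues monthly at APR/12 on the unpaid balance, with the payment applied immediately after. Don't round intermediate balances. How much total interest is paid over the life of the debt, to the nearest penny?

Monthly rate r = 19.7%/12 = 1.64167% = 0.0164167.
Payoff takes n = ⌈−ln(1 − rB₀/P)/ln(1+r)⌉ = ⌈23.489⌉ = 24 payments; the last is £299.80.
Total paid = 23·£610.00 + £299.80 = £14,329.80.
Total interest = total paid − principal = £14,329.80 − £11,810.00 = £2,519.80.

£2,519.80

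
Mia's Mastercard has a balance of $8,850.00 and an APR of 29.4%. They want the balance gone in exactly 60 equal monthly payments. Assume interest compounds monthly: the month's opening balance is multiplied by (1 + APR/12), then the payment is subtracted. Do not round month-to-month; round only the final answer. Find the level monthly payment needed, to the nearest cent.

Monthly rate r = 29.4%/12 = 2.45% = 0.0245.
Level-payment amortization: P = B₀·r / (1 − (1+r)^(−n)) = 8850.00·0.0245 / (1 − 1.0245^(−60)).
Denominator 1 − (1+r)^(−60) = 0.765964232.
P = 216.825 / 0.765964232 ≈ 283.07.

$283.07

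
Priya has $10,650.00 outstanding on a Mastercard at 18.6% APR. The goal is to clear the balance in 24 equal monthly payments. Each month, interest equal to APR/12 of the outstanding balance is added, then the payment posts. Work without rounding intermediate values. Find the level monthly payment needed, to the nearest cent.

Monthly rate r = 18.6%/12 = 1.55% = 0.0155.
Level-payment amortization: P = B₀·r / (1 − (1+r)^(−n)) = 10650.00·0.0155 / (1 − 1.0155^(−24)).
Denominator 1 − (1+r)^(−24) = 0.308675841.
P = 165.075 / 0.308675841 ≈ 534.78.

$534.78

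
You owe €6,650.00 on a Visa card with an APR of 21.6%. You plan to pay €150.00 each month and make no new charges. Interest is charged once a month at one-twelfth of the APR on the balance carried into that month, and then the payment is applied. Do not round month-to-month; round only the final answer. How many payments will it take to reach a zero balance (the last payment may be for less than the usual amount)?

90 payments

Monthly rate r = 21.6%/12 = 1.8% = 0.018.
Recurrence: B ← B·(1+r) − €150.00.
Month 1: interest €119.70; balance after payment €6,619.70.
Month 2: interest €119.15; balance after payment €6,588.85.
Closed form: n = −ln(1 − rB₀/P)/ln(1+r) = −ln(0.202)/ln(1.018) ≈ 89.658, so the balance reaches zero during payment 90.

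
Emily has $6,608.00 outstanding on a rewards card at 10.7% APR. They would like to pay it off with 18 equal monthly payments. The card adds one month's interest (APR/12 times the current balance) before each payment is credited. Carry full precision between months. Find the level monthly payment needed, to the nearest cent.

Monthly rate r = 10.7%/12 = 0.891667% = 0.00891667.
Level-payment amortization: P = B₀·r / (1 − (1+r)^(−n)) = 6608.00·0.00891667 / (1 − 1.00892^(−18)).
Denominator 1 − (1+r)^(−18) = 0.147676102.
P = 58.9213 / 0.147676102 ≈ 398.99.

$398.99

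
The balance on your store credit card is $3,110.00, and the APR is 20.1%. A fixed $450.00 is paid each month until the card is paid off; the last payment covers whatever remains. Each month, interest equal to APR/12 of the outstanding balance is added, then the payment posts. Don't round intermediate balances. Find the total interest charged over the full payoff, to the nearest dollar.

Monthly rate r = 20.1%/12 = 1.675% = 0.01675.
Payoff takes n = ⌈−ln(1 − rB₀/P)/ln(1+r)⌉ = ⌈7.406⌉ = 8 payments; the last is $183.74.
Total paid = 7·$450.00 + $183.74 = $3,333.74.
Total interest = total paid − principal = $3,333.74 − $3,110.00 = $223.74.

$224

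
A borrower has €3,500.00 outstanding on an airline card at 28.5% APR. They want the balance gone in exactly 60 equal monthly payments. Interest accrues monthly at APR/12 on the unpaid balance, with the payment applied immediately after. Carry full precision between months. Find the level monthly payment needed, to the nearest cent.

Monthly rate r = 28.5%/12 = 2.375% = 0.02375.
Level-payment amortization: P = B₀·r / (1 − (1+r)^(−n)) = 3500.00·0.02375 / (1 − 1.02375^(−60)).
Denominator 1 − (1+r)^(−60) = 0.755451438.
P = 83.125 / 0.755451438 ≈ 110.03.

€110.03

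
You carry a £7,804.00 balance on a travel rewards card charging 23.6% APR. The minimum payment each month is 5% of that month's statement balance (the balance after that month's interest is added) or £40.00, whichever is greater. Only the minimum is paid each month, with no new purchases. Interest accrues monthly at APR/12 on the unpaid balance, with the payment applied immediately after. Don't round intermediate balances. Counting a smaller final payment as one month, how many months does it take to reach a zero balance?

Monthly rate r = 23.6%/12 = 1.96667% = 0.0196667.
While 5% of the post-interest balance exceeds £40.00, each month B ← (B·(1+r))·(1 − 0.05), i.e. B shrinks by the factor (1+r)·0.95 = 0.96868.
This holds for months 1–73. Entering month 74 the balance is £764.88; 5% of the post-interest balance is now below £40.00, so the flat £40.00 minimum applies from here.
From month 74 a fixed £40.00 at rate r clears £764.88 in 25 more payments. Total: 73 + 25 = 98 months.

98 months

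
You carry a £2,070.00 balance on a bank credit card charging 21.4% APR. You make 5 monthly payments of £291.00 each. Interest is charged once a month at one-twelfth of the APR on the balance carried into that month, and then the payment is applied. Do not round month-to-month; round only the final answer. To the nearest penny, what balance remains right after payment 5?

£753.45

Monthly rate r = 21.4%/12 = 1.78333% = 0.0178333.
Each month: B ← B·(1+r) − £291.00.
Month 1: interest £36.91; balance after payment £1,815.91.
Month 2: interest £32.38; balance after payment £1,557.30.
Month 3: interest £27.77; balance after payment £1,294.07.
Month 4: interest £23.08; balance after payment £1,026.15.
Month 5: interest £18.30; balance after payment £753.45.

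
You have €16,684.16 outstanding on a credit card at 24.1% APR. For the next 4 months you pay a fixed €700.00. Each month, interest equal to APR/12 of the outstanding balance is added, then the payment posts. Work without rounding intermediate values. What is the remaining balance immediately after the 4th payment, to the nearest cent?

Monthly rate r = 24.1%/12 = 2.00833% = 0.0200833.
Each month: B ← B·(1+r) − €700.00.
Month 1: interest €335.07; balance after payment €16,319.23.
Month 2: interest €327.74; balance after payment €15,946.98.
Month 3: interest €320.27; balance after payment €15,567.25.
Month 4: interest €312.64; balance after payment €15,179.89.

€15,179.89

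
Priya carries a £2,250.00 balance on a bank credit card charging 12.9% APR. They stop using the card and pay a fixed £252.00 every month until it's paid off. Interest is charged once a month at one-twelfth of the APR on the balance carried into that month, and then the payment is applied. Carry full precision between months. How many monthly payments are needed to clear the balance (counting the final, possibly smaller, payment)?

10 months

Monthly rate r = 12.9%/12 = 1.075% = 0.01075.
Recurrence: B ← B·(1+r) − £252.00.
Month 1: interest £24.19; balance after payment £2,022.19.
Month 2: interest £21.74; balance after payment £1,791.93.
Closed form: n = −ln(1 − rB₀/P)/ln(1+r) = −ln(0.90402)/ln(1.01075) ≈ 9.437, so the balance reaches zero during payment 10.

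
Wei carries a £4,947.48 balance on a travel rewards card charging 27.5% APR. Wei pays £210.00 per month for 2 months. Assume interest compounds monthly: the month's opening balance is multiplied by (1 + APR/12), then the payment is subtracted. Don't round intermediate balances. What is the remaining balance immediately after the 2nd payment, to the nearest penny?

£4,752.03

Monthly rate r = 27.5%/12 = 2.29167% = 0.0229167.
Each month: B ← B·(1+r) − £210.00.
Month 1: interest £113.38; balance after payment £4,850.86.
Month 2: interest £111.17; balance after payment £4,752.03.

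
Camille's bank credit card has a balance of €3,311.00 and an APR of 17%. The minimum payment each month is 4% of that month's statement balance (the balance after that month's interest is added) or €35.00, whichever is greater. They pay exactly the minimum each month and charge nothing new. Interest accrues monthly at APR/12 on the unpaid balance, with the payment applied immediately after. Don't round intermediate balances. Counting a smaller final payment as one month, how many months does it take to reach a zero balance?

81 months

Monthly rate r = 17%/12 = 1.41667% = 0.0141667.
While 4% of the post-interest balance exceeds €35.00, each month B ← (B·(1+r))·(1 − 0.04), i.e. B shrinks by the factor (1+r)·0.96 = 0.9736.
This holds for months 1–51. Entering month 52 the balance is €846.00; 4% of the post-interest balance is now below €35.00, so the flat €35.00 minimum applies from here.
From month 52 a fixed €35.00 at rate r clears €846.00 in 30 more payments. Total: 51 + 30 = 81 months.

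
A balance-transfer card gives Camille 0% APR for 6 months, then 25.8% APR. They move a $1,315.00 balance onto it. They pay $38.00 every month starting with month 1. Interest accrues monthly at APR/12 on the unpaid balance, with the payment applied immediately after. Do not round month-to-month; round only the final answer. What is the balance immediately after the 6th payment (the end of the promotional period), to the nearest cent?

$1,087.00

Promo months 1–6 at r₀ = 0%/12 = 0; months 7+ at r₁ = 25.8%/12 = 0.0215.
After month 6 (no interest yet): B = $1,315.00 − 6·$38.00 = $1,087.00.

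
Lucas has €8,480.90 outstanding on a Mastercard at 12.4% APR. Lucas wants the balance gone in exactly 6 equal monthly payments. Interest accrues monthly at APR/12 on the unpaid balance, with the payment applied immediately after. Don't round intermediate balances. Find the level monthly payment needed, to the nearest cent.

€1,465.04

Monthly rate r = 12.4%/12 = 1.03333% = 0.0103333.
Level-payment amortization: P = B₀·r / (1 − (1+r)^(−n)) = 8480.90·0.0103333 / (1 − 1.01033^(−6)).
Denominator 1 − (1+r)^(−6) = 0.059818048.
P = 87.636 / 0.059818048 ≈ 1465.04.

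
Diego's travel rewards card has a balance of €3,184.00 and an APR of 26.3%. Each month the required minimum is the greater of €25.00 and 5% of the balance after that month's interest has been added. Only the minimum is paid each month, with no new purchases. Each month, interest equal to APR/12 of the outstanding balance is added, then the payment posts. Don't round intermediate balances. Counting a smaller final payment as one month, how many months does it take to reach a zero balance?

Monthly rate r = 26.3%/12 = 2.19167% = 0.0219167.
While 5% of the post-interest balance exceeds €25.00, each month B ← (B·(1+r))·(1 − 0.05), i.e. B shrinks by the factor (1+r)·0.95 = 0.97082.
This holds for months 1–64. Entering month 65 the balance is €478.49; 5% of the post-interest balance is now below €25.00, so the flat €25.00 minimum applies from here.
From month 65 a fixed €25.00 at rate r clears €478.49 in 26 more payments. Total: 64 + 26 = 90 months.

90 months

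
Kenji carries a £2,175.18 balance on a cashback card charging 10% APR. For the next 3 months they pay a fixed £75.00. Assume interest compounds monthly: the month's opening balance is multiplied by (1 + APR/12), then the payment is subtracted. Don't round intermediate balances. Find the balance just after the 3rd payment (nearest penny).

Monthly rate r = 10%/12 = 0.833333% = 0.00833333.
Each month: B ← B·(1+r) − £75.00.
Month 1: interest £18.13; balance after payment £2,118.31.
Month 2: interest £17.65; balance after payment £2,060.96.
Month 3: interest £17.17; balance after payment £2,003.13.

£2,003.13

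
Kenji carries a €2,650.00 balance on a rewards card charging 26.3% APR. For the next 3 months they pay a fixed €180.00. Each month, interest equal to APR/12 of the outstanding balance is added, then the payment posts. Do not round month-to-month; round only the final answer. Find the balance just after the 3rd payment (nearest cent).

Monthly rate r = 26.3%/12 = 2.19167% = 0.0219167.
Each month: B ← B·(1+r) − €180.00.
Month 1: interest €58.08; balance after payment €2,528.08.
Month 2: interest €55.41; balance after payment €2,403.49.
Month 3: interest €52.68; balance after payment €2,276.16.

€2,276.16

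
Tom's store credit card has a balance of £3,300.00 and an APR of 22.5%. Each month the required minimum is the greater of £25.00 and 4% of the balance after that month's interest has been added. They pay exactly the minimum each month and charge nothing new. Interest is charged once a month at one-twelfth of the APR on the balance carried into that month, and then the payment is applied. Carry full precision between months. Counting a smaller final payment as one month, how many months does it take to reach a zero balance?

109 months

Monthly rate r = 22.5%/12 = 1.875% = 0.01875.
While 4% of the post-interest balance exceeds £25.00, each month B ← (B·(1+r))·(1 − 0.04), i.e. B shrinks by the factor (1+r)·0.96 = 0.978.
This holds for months 1–76. Entering month 77 the balance is £608.51; 4% of the post-interest balance is now below £25.00, so the flat £25.00 minimum applies from here.
From month 77 a fixed £25.00 at rate r clears £608.51 in 33 more payments. Total: 76 + 33 = 109 months.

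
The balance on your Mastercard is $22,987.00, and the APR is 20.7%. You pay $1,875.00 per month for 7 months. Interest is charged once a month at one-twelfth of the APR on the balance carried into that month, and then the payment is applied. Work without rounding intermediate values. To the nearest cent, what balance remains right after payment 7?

$12,086.44

Monthly rate r = 20.7%/12 = 1.725% = 0.01725.
Each month: B ← B·(1+r) − $1,875.00.
Month 1: interest $396.53; balance after payment $21,508.53.
Month 2: interest $371.02; balance after payment $20,004.55.
Month 3: interest $345.08; balance after payment $18,474.63.
Month 4: interest $318.69; balance after payment $16,918.31.
Month 5: interest $291.84; balance after payment $15,335.15.
Month 6: interest $264.53; balance after payment $13,724.69.
Month 7: interest $236.75; balance after payment $12,086.44.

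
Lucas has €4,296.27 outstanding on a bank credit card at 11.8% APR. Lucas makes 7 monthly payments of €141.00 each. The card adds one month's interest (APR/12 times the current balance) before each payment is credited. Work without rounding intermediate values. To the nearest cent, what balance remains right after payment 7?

€3,584.27

Monthly rate r = 11.8%/12 = 0.983333% = 0.00983333.
Each month: B ← B·(1+r) − €141.00.
Month 1: interest €42.25; balance after payment €4,197.52.
Month 2: interest €41.28; balance after payment €4,097.79.
Month 3: interest €40.29; balance after payment €3,997.09.
Month 4: interest €39.30; balance after payment €3,895.39.
Month 5: interest €38.30; balance after payment €3,792.70.
Month 6: interest €37.29; balance after payment €3,688.99.
Month 7: interest €36.28; balance after payment €3,584.27.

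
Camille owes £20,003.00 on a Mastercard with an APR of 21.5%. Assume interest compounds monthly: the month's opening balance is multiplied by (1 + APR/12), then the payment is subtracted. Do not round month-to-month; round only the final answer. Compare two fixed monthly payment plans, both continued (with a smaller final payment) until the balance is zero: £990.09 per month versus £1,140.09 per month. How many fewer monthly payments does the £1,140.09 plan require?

Monthly rate r = 21.5%/12 = 1.79167% = 0.0179167.
At £990.09/mo: n = ⌈−ln(1 − rB₀/P)/ln(1+r)⌉ = 26 payments (last £304.35); total interest = total paid − £20,003.00 = £5,053.60.
At £1,140.09/mo: 22 payments (last £288.80); total interest £4,227.69.
Payments saved = 26 − 22 = 4.

4 fewer payments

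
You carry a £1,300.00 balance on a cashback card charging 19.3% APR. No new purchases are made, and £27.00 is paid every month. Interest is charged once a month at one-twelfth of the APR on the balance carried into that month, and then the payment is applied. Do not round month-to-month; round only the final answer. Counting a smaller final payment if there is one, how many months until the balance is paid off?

Monthly rate r = 19.3%/12 = 1.60833% = 0.0160833.
Recurrence: B ← B·(1+r) − £27.00.
Month 1: interest £20.91; balance after payment £1,293.91.
Month 2: interest £20.81; balance after payment £1,287.72.
Closed form: n = −ln(1 − rB₀/P)/ln(1+r) = −ln(0.22562)/ln(1.01608) ≈ 93.318, so the balance reaches zero during payment 94.

94 payments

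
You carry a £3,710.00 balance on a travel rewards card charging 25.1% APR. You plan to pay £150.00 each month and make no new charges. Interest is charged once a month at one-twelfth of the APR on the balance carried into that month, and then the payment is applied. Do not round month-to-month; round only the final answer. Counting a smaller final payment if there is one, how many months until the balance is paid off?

36 months

Monthly rate r = 25.1%/12 = 2.09167% = 0.0209167.
Recurrence: B ← B·(1+r) − £150.00.
Month 1: interest £77.60; balance after payment £3,637.60.
Month 2: interest £76.09; balance after payment £3,563.69.
Closed form: n = −ln(1 − rB₀/P)/ln(1+r) = −ln(0.48266)/ln(1.02092) ≈ 35.189, so the balance reaches zero during payment 36.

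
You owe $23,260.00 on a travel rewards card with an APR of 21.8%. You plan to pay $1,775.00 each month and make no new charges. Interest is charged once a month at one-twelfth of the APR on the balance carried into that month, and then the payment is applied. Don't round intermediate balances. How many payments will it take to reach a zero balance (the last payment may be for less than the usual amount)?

16 months

Monthly rate r = 21.8%/12 = 1.81667% = 0.0181667.
Recurrence: B ← B·(1+r) − $1,775.00.
Month 1: interest $422.56; balance after payment $21,907.56.
Month 2: interest $397.99; balance after payment $20,530.54.
Closed form: n = −ln(1 − rB₀/P)/ln(1+r) = −ln(0.76194)/ln(1.01817) ≈ 15.102, so the balance reaches zero during payment 16.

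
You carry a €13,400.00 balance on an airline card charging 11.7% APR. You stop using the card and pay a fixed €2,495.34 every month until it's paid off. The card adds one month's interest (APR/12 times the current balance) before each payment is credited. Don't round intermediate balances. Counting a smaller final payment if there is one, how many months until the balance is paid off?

6 months

Monthly rate r = 11.7%/12 = 0.975% = 0.00975.
Recurrence: B ← B·(1+r) − €2,495.34.
Month 1: interest €130.65; balance after payment €11,035.31.
Month 2: interest €107.59; balance after payment €8,647.56.
Month 3: interest €84.31; balance after payment €6,236.54.
Month 4: interest €60.81; balance after payment €3,802.00.
Month 5: interest €37.07; balance after payment €1,343.73.
Month 6: interest €13.10; balance after payment €0.00.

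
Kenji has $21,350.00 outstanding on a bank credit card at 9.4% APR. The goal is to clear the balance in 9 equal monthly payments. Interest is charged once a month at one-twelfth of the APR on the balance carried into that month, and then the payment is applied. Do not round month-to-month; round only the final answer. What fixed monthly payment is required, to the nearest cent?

$2,466.10

Monthly rate r = 9.4%/12 = 0.783333% = 0.00783333.
Level-payment amortization: P = B₀·r / (1 − (1+r)^(−n)) = 21350.00·0.00783333 / (1 − 1.00783^(−9)).
Denominator 1 − (1+r)^(−9) = 0.0678162327.
P = 167.242 / 0.0678162327 ≈ 2466.10.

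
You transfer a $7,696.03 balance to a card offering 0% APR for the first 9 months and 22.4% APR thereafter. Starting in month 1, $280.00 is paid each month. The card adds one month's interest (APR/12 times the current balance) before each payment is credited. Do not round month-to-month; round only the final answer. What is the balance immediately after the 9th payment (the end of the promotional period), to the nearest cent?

$5,176.03

Promo months 1–9 at r₀ = 0%/12 = 0; months 10+ at r₁ = 22.4%/12 = 0.0186667.
After month 9 (no interest yet): B = $7,696.03 − 9·$280.00 = $5,176.03.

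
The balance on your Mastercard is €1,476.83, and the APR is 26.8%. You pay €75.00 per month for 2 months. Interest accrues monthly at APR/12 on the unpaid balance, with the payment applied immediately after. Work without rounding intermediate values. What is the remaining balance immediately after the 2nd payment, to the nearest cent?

€1,391.86

Monthly rate r = 26.8%/12 = 2.23333% = 0.0223333.
Each month: B ← B·(1+r) − €75.00.
Month 1: interest €32.98; balance after payment €1,434.81.
Month 2: interest €32.04; balance after payment €1,391.86.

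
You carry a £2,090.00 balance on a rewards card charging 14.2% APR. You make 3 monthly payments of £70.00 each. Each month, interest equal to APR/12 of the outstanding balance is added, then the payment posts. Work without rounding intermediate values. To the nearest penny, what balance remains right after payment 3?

Monthly rate r = 14.2%/12 = 1.18333% = 0.0118333.
Each month: B ← B·(1+r) − £70.00.
Month 1: interest £24.73; balance after payment £2,044.73.
Month 2: interest £24.20; balance after payment £1,998.93.
Month 3: interest £23.65; balance after payment £1,952.58.

£1,952.58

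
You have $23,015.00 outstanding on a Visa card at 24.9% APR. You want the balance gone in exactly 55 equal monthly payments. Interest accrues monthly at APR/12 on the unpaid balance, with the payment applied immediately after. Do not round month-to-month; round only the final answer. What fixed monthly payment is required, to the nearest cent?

$705.59

Monthly rate r = 24.9%/12 = 2.075% = 0.02075.
Level-payment amortization: P = B₀·r / (1 − (1+r)^(−n)) = 23015.00·0.02075 / (1 − 1.02075^(−55)).
Denominator 1 − (1+r)^(−55) = 0.676828073.
P = 477.561 / 0.676828073 ≈ 705.59.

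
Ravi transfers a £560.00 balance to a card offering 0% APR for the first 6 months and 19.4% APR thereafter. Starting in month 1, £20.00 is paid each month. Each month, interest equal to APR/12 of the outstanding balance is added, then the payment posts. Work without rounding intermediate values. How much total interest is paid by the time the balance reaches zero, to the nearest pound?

Promo months 1–6 at r₀ = 0%/12 = 0; months 7+ at r₁ = 19.4%/12 = 0.0161667.
After month 6 (no interest yet): B = £560.00 − 6·£20.00 = £440.00.
Then at r₁ with £20.00/mo: n₂ = −ln(1 − r₁·B/P)/ln(1+r₁) ≈ 27.41 → 28 more payments.
Total paid = 33·£20.00 + £8.18 = £668.18; interest = £668.18 − £560.00 = £108.18.

£108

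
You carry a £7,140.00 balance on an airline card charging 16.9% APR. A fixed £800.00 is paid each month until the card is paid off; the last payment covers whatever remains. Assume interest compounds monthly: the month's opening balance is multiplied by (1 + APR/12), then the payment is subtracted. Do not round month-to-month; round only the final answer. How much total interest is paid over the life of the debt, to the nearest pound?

£545

Monthly rate r = 16.9%/12 = 1.40833% = 0.0140833.
Payoff takes n = ⌈−ln(1 − rB₀/P)/ln(1+r)⌉ = ⌈9.605⌉ = 10 payments; the last is £485.21.
Total paid = 9·£800.00 + £485.21 = £7,685.21.
Total interest = total paid − principal = £7,685.21 − £7,140.00 = £545.21.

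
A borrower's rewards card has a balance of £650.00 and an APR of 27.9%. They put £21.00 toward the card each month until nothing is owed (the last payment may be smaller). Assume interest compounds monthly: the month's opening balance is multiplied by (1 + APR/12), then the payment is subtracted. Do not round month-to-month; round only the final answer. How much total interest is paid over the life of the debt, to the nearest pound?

Monthly rate r = 27.9%/12 = 2.325% = 0.02325.
Payoff takes n = ⌈−ln(1 − rB₀/P)/ln(1+r)⌉ = ⌈55.330⌉ = 56 payments; the last is £6.98.
Total paid = 55·£21.00 + £6.98 = £1,161.98.
Total interest = total paid − principal = £1,161.98 − £650.00 = £511.98.

£512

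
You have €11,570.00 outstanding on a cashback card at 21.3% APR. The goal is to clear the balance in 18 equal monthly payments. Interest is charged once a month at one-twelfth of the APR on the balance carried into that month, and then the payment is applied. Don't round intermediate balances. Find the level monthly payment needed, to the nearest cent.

€756.56

Monthly rate r = 21.3%/12 = 1.775% = 0.01775.
Level-payment amortization: P = B₀·r / (1 − (1+r)^(−n)) = 11570.00·0.01775 / (1 − 1.01775^(−18)).
Denominator 1 − (1+r)^(−18) = 0.271448929.
P = 205.368 / 0.271448929 ≈ 756.56.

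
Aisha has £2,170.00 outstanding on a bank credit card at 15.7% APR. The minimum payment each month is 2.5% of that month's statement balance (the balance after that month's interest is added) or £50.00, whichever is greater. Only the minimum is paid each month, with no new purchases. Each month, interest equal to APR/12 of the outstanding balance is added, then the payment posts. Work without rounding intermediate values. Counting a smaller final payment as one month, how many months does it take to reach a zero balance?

Monthly rate r = 15.7%/12 = 1.30833% = 0.0130833.
While 2.5% of the post-interest balance exceeds £50.00, each month B ← (B·(1+r))·(1 − 0.025), i.e. B shrinks by the factor (1+r)·0.975 = 0.98776.
This holds for months 1–8. Entering month 9 the balance is £1,966.34; 2.5% of the post-interest balance is now below £50.00, so the flat £50.00 minimum applies from here.
From month 9 a fixed £50.00 at rate r clears £1,966.34 in 56 more payments. Total: 8 + 56 = 64 months.

64 months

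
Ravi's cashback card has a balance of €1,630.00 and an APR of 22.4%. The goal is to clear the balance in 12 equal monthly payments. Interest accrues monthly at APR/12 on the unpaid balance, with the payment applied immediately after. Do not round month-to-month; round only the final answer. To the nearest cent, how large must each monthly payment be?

Monthly rate r = 22.4%/12 = 1.86667% = 0.0186667.
Level-payment amortization: P = B₀·r / (1 − (1+r)^(−n)) = 1630.00·0.0186667 / (1 − 1.01867^(−12)).
Denominator 1 − (1+r)^(−12) = 0.199032568.
P = 30.4267 / 0.199032568 ≈ 152.87.

€152.87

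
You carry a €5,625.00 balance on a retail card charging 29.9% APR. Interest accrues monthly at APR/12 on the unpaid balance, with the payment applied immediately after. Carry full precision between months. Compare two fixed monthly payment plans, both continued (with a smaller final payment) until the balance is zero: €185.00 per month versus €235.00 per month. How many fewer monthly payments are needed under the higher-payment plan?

21 fewer payments

Monthly rate r = 29.9%/12 = 2.49167% = 0.0249167.
At €185.00/mo: n = ⌈−ln(1 − rB₀/P)/ln(1+r)⌉ = 58 payments (last €108.25); total interest = total paid − €5,625.00 = €5,028.25.
At €235.00/mo: 37 payments (last €204.17); total interest €3,039.17.
Payments saved = 58 − 37 = 21.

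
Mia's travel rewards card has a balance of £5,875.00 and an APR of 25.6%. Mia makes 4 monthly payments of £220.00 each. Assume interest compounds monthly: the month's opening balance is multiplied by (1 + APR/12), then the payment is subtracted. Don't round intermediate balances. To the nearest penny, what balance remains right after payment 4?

Monthly rate r = 25.6%/12 = 2.13333% = 0.0213333.
Each month: B ← B·(1+r) − £220.00.
Month 1: interest £125.33; balance after payment £5,780.33.
Month 2: interest £123.31; balance after payment £5,683.65.
Month 3: interest £121.25; balance after payment £5,584.90.
Month 4: interest £119.14; balance after payment £5,484.04.

£5,484.04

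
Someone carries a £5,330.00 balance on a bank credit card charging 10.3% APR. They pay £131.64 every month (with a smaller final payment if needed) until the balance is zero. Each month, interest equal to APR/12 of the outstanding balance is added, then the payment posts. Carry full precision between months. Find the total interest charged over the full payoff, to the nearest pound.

Monthly rate r = 10.3%/12 = 0.858333% = 0.00858333.
Payoff takes n = ⌈−ln(1 − rB₀/P)/ln(1+r)⌉ = ⌈49.960⌉ = 50 payments; the last is £126.40.
Total paid = 49·£131.64 + £126.40 = £6,576.76.
Total interest = total paid − principal = £6,576.76 − £5,330.00 = £1,246.76.

£1,247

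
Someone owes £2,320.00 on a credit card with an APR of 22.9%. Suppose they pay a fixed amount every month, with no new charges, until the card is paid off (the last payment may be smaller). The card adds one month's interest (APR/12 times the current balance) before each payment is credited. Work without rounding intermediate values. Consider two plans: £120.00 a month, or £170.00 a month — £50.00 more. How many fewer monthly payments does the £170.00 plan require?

9 fewer payments

Monthly rate r = 22.9%/12 = 1.90833% = 0.0190833.
At £120.00/mo: n = ⌈−ln(1 − rB₀/P)/ln(1+r)⌉ = 25 payments (last £42.64); total interest = total paid − £2,320.00 = £602.64.
At £170.00/mo: 16 payments (last £163.15); total interest £393.15.
Payments saved = 25 − 16 = 9.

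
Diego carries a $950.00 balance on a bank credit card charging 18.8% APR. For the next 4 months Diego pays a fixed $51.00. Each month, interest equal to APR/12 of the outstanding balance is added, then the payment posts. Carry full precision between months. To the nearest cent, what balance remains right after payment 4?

Monthly rate r = 18.8%/12 = 1.56667% = 0.0156667.
Each month: B ← B·(1+r) − $51.00.
Month 1: interest $14.88; balance after payment $913.88.
Month 2: interest $14.32; balance after payment $877.20.
Month 3: interest $13.74; balance after payment $839.94.
Month 4: interest $13.16; balance after payment $802.10.

$802.10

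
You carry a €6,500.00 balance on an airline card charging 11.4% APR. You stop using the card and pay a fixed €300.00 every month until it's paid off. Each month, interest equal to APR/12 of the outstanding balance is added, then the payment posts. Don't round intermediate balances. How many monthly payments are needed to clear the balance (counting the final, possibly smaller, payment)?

25 months

Monthly rate r = 11.4%/12 = 0.95% = 0.0095.
Recurrence: B ← B·(1+r) − €300.00.
Month 1: interest €61.75; balance after payment €6,261.75.
Month 2: interest €59.49; balance after payment €6,021.24.
Closed form: n = −ln(1 − rB₀/P)/ln(1+r) = −ln(0.79417)/ln(1.0095) ≈ 24.374, so the balance reaches zero during payment 25.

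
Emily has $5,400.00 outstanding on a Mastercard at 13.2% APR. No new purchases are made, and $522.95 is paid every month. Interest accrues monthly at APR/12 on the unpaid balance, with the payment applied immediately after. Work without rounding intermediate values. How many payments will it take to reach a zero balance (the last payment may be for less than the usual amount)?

12 payments

Monthly rate r = 13.2%/12 = 1.1% = 0.011.
Recurrence: B ← B·(1+r) − $522.95.
Month 1: interest $59.40; balance after payment $4,936.45.
Month 2: interest $54.30; balance after payment $4,467.80.
Closed form: n = −ln(1 − rB₀/P)/ln(1+r) = −ln(0.88641)/ln(1.011) ≈ 11.021, so the balance reaches zero during payment 12.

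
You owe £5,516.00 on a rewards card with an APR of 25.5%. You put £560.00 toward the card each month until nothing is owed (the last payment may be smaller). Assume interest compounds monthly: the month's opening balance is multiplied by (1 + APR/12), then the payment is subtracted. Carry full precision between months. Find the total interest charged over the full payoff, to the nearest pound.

£739

Monthly rate r = 25.5%/12 = 2.125% = 0.02125.
Payoff takes n = ⌈−ln(1 − rB₀/P)/ln(1+r)⌉ = ⌈11.169⌉ = 12 payments; the last is £95.41.
Total paid = 11·£560.00 + £95.41 = £6,255.41.
Total interest = total paid − principal = £6,255.41 − £5,516.00 = £739.41.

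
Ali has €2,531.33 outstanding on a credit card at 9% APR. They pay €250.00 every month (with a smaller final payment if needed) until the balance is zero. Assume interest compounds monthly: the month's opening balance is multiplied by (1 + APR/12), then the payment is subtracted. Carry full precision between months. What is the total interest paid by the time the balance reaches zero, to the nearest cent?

€111.36

Monthly rate r = 9%/12 = 0.75% = 0.0075.
Payoff takes n = ⌈−ln(1 − rB₀/P)/ln(1+r)⌉ = ⌈10.570⌉ = 11 payments; the last is €142.69.
Total paid = 10·€250.00 + €142.69 = €2,642.69.
Total interest = total paid − principal = €2,642.69 − €2,531.33 = €111.36.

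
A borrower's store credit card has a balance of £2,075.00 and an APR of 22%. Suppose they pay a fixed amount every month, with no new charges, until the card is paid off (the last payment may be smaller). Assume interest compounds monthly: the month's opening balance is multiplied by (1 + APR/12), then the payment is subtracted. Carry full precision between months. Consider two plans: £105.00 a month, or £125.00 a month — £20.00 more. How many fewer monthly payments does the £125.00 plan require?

5 fewer payments

Monthly rate r = 22%/12 = 1.83333% = 0.0183333.
At £105.00/mo: n = ⌈−ln(1 − rB₀/P)/ln(1+r)⌉ = 25 payments (last £80.36); total interest = total paid − £2,075.00 = £525.36.
At £125.00/mo: 20 payments (last £121.85); total interest £421.85.
Payments saved = 25 − 20 = 5.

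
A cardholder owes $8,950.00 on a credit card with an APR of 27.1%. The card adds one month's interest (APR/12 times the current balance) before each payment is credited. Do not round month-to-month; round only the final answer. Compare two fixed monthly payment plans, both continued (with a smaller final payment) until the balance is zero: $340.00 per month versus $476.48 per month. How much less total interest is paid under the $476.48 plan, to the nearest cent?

$1,963.92

Monthly rate r = 27.1%/12 = 2.25833% = 0.0225833.
At $340.00/mo: n = ⌈−ln(1 − rB₀/P)/ln(1+r)⌉ = 41 payments (last $142.26); total interest = total paid − $8,950.00 = $4,792.26.
At $476.48/mo: 25 payments (last $342.82); total interest $2,828.34.
Interest saved = $4,792.26 − $2,828.34 = $1,963.92.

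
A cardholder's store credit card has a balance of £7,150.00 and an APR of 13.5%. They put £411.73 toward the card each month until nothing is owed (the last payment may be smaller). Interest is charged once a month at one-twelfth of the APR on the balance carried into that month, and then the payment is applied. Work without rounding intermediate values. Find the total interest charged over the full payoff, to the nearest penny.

Monthly rate r = 13.5%/12 = 1.125% = 0.01125.
Payoff takes n = ⌈−ln(1 − rB₀/P)/ln(1+r)⌉ = ⌈19.430⌉ = 20 payments; the last is £177.57.
Total paid = 19·£411.73 + £177.57 = £8,000.44.
Total interest = total paid − principal = £8,000.44 − £7,150.00 = £850.44.

£850.44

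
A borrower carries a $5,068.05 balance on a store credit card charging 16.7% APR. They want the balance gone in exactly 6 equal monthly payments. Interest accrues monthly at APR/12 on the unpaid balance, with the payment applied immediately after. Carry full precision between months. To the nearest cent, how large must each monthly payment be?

Monthly rate r = 16.7%/12 = 1.39167% = 0.0139167.
Level-payment amortization: P = B₀·r / (1 − (1+r)^(−n)) = 5068.05·0.0139167 / (1 − 1.01392^(−6)).
Denominator 1 − (1+r)^(−6) = 0.0795791925.
P = 70.5304 / 0.0795791925 ≈ 886.29.

$886.29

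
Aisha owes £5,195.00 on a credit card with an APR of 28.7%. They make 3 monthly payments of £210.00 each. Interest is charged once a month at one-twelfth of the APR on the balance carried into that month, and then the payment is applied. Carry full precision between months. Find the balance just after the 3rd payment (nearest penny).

£4,931.54

Monthly rate r = 28.7%/12 = 2.39167% = 0.0239167.
Each month: B ← B·(1+r) − £210.00.
Month 1: interest £124.25; balance after payment £5,109.25.
Month 2: interest £122.20; balance after payment £5,021.44.
Month 3: interest £120.10; balance after payment £4,931.54.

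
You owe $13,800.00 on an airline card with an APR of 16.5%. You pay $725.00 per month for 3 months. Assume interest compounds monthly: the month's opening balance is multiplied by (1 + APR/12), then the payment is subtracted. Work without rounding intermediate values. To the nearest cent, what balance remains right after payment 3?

$12,172.07

Monthly rate r = 16.5%/12 = 1.375% = 0.01375.
Each month: B ← B·(1+r) − $725.00.
Month 1: interest $189.75; balance after payment $13,264.75.
Month 2: interest $182.39; balance after payment $12,722.14.
Month 3: interest $174.93; balance after payment $12,172.07.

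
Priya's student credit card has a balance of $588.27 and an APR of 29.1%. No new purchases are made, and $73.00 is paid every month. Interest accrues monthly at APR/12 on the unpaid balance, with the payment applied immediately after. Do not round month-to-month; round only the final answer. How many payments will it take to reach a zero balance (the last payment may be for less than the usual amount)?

10 months

Monthly rate r = 29.1%/12 = 2.425% = 0.02425.
Recurrence: B ← B·(1+r) − $73.00.
Month 1: interest $14.27; balance after payment $529.54.
Month 2: interest $12.84; balance after payment $469.38.
Closed form: n = −ln(1 − rB₀/P)/ln(1+r) = −ln(0.80458)/ln(1.02425) ≈ 9.075, so the balance reaches zero during payment 10.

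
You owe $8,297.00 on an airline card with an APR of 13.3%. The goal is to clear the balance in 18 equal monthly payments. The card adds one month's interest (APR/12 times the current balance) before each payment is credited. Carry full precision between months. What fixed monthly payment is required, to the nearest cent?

$510.99

Monthly rate r = 13.3%/12 = 1.10833% = 0.0110833.
Level-payment amortization: P = B₀·r / (1 − (1+r)^(−n)) = 8297.00·0.0110833 / (1 − 1.01108^(−18)).
Denominator 1 − (1+r)^(−18) = 0.179960311.
P = 91.9584 / 0.179960311 ≈ 510.99.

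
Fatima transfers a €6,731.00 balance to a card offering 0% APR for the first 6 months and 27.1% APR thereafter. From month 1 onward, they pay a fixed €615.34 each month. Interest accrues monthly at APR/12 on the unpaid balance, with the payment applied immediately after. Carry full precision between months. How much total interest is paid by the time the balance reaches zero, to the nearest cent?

€220.91

Promo months 1–6 at r₀ = 0%/12 = 0; months 7+ at r₁ = 27.1%/12 = 0.0225833.
After month 6 (no interest yet): B = €6,731.00 − 6·€615.34 = €3,038.96.
Then at r₁ with €615.34/mo: n₂ = −ln(1 − r₁·B/P)/ln(1+r₁) ≈ 5.30 → 6 more payments.
Total paid = 11·€615.34 + €183.17 = €6,951.91; interest = €6,951.91 − €6,731.00 = €220.91.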